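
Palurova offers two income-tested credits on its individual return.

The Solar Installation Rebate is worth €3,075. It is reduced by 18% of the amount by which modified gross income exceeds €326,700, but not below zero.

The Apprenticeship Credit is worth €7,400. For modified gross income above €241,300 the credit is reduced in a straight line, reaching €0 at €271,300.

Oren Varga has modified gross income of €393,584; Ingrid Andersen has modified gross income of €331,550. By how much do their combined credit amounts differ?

Oren (€393,584): Solar Installation Rebate: 18% of the €66,884 excess over €326,700 is €12,039.12 ≥ base, so the credit is €0. Apprenticeship Credit: €393,584 is at or above €271,300, so the credit is €0. total €0 + €0 = €0
Ingrid (€331,550): Solar Installation Rebate: 18% of the €4,850 excess over €326,700 is €873; credit = €3,075 − €873 = €2,202. Apprenticeship Credit: €331,550 is at or above €271,300, so the credit is €0. total €2,202 + €0 = €2,202
Difference: |€0 − €2,202| = €2,202.

€2,202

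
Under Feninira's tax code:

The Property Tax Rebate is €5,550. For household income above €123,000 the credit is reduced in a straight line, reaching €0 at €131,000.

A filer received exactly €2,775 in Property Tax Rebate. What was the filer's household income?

€2,775 is 2,775/5,550 of the full €5,550, so 2,775/5,550 of the €8,000 range has been used: income = €123,000 + €8,000 × 2,775/5,550 = €127,000.

€127,000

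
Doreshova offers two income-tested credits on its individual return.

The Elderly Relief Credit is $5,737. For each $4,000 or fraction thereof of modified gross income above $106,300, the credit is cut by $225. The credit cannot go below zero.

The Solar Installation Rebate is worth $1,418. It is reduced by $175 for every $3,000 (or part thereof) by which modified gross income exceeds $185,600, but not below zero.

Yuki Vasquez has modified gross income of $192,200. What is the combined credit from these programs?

Elderly Relief Credit: income exceeds $106,300 by $85,900, which is 22 full-or-partial $4,000 increments; reduction = 22 × $225 = $4,950, leaving $787.
Solar Installation Rebate: income exceeds $185,600 by $6,600, which is 3 full-or-partial $3,000 increments; reduction = 3 × $175 = $525, leaving $893.
Total: $787 + $893 = $1,680.

$1,680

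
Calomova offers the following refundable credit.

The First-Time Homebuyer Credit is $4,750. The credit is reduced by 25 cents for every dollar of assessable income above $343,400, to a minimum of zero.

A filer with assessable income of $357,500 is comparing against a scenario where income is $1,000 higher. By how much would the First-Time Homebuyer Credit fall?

$250

At $357,500 — 25% of the $14,100 excess over $343,400 is $3,525; credit = $4,750 − $3,525 = $1,225.
At $358,500 — 25% of the $15,100 excess over $343,400 is $3,775; credit = $4,750 − $3,775 = $975.
Lost: $1,225 − $975 = $250.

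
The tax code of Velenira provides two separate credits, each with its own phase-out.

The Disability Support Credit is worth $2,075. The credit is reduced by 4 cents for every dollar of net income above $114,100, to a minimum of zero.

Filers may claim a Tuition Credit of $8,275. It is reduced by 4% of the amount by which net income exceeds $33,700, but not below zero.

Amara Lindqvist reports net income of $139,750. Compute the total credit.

$5,082

Disability Support Credit: 4% of the $25,650 excess over $114,100 is $1,026; credit = $2,075 − $1,026 = $1,049.
Tuition Credit: 4% of the $106,050 excess over $33,700 is $4,242; credit = $8,275 − $4,242 = $4,033.
Total: $1,049 + $4,033 = $5,082.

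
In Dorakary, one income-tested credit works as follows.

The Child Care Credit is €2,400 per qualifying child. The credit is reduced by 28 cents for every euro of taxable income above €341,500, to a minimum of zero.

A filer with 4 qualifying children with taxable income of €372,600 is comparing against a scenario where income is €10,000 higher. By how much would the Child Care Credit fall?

At €372,600 — base = 4 × €2,400 = €9,600. 28% of the €31,100 excess over €341,500 is €8,708; credit = €9,600 − €8,708 = €892.
At €382,600 — base = 4 × €2,400 = €9,600. 28% of the €41,100 excess over €341,500 is €11,508 ≥ base, so the credit is €0.
Lost: €892 − €0 = €892.

€892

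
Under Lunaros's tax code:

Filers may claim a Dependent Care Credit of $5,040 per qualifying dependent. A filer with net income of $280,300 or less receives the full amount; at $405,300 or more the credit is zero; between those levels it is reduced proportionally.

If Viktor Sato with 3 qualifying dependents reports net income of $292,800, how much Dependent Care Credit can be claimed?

Dependent Care Credit: base = 3 × $5,040 = $15,120. $292,800 is $12,500 into a $125,000 phase-out range, leaving 112,500/125,000 of the credit: $15,120 × 112,500/125,000 = $13,608.

$13,608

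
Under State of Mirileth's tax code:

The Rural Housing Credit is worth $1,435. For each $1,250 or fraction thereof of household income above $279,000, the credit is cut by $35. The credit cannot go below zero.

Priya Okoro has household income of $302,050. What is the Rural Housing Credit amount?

Rural Housing Credit: income exceeds $279,000 by $23,050, which is 19 full-or-partial $1,250 increments; reduction = 19 × $35 = $665, leaving $770.

$770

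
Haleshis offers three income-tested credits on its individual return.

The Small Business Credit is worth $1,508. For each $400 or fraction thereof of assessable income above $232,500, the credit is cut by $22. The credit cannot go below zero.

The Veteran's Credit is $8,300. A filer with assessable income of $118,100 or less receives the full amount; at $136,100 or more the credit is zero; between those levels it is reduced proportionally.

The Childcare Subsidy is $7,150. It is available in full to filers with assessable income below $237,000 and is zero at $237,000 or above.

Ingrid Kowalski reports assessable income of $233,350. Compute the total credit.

Small Business Credit: income exceeds $232,500 by $850, which is 3 full-or-partial $400 increments; reduction = 3 × $22 = $66, leaving $1,442.
Veteran's Credit: $233,350 is at or above $136,100, so the credit is $0.
Childcare Subsidy: $233,350 is below the $237,000 cutoff, so the full $7,150 applies.
Total: $1,442 + $0 + $7,150 = $8,592.

$8,592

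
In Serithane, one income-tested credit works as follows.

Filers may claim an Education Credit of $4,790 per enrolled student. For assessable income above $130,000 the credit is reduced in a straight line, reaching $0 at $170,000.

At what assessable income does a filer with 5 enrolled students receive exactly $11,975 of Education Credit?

$150,000

Full credit = 5 × $4,790 = $23,950.
$11,975 is 11,975/23,950 of the full $23,950, so 11,975/23,950 of the $40,000 range has been used: income = $130,000 + $40,000 × 11,975/23,950 = $150,000.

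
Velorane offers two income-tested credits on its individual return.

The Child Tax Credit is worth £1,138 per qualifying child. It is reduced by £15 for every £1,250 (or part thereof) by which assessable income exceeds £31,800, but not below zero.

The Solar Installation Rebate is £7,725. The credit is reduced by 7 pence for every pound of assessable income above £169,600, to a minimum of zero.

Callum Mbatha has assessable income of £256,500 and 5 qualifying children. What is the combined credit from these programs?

£4,632

Child Tax Credit: base = 5 × £1,138 = £5,690. income exceeds £31,800 by £224,700, which is 180 full-or-partial £1,250 increments; reduction = 180 × £15 = £2,700, leaving £2,990.
Solar Installation Rebate: 7% of the £86,900 excess over £169,600 is £6,083; credit = £7,725 − £6,083 = £1,642.
Total: £2,990 + £1,642 = £4,632.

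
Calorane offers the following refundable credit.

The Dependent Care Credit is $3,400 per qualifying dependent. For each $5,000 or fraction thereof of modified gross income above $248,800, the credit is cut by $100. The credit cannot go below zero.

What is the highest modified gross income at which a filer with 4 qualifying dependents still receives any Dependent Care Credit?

Full credit = 4 × $3,400 = $13,600.
After 135 increments the reduction is 135 × $100 = $13,500, leaving $100; one more increment wipes it out. Increment 135 ends at excess 135 × $5,000 = $675,000, so the highest qualifying income is $248,800 + $675,000 = $923,800.

$923,800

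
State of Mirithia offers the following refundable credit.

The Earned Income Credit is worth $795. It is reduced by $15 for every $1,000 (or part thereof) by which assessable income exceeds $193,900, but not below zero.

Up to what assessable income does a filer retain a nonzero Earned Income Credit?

$245,900

After 52 increments the reduction is 52 × $15 = $780, leaving $15; one more increment wipes it out. Increment 52 ends at excess 52 × $1,000 = $52,000, so the highest qualifying income is $193,900 + $52,000 = $245,900.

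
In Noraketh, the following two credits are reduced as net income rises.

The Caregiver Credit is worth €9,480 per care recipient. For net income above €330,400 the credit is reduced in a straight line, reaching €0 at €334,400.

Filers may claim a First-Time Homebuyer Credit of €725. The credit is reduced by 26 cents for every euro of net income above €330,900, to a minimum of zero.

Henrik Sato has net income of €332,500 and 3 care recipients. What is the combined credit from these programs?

Caregiver Credit: base = 3 × €9,480 = €28,440. €332,500 is €2,100 into a €4,000 phase-out range, leaving 1,900/4,000 of the credit: €28,440 × 1,900/4,000 = €13,509.
First-Time Homebuyer Credit: 26% of the €1,600 excess over €330,900 is €416; credit = €725 − €416 = €309.
Total: €13,509 + €309 = €13,818.

€13,818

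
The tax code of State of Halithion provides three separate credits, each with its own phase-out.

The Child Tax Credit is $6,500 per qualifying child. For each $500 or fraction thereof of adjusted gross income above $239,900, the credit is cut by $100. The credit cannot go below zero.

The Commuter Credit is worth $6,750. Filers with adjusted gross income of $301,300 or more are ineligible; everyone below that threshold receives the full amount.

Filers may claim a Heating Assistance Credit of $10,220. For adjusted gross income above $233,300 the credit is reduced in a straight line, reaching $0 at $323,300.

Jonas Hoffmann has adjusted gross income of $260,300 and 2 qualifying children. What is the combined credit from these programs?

$22,804

Child Tax Credit: base = 2 × $6,500 = $13,000. income exceeds $239,900 by $20,400, which is 41 full-or-partial $500 increments; reduction = 41 × $100 = $4,100, leaving $8,900.
Commuter Credit: $260,300 is below the $301,300 cutoff, so the full $6,750 applies.
Heating Assistance Credit: $260,300 is $27,000 into a $90,000 phase-out range, leaving 63,000/90,000 of the credit: $10,220 × 63,000/90,000 = $7,154.
Total: $8,900 + $6,750 + $7,154 = $22,804.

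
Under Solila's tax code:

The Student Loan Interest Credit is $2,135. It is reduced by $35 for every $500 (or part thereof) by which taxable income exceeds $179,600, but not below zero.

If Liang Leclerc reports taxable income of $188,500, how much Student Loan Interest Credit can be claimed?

$1,505

Student Loan Interest Credit: income exceeds $179,600 by $8,900, which is 18 full-or-partial $500 increments; reduction = 18 × $35 = $630, leaving $1,505.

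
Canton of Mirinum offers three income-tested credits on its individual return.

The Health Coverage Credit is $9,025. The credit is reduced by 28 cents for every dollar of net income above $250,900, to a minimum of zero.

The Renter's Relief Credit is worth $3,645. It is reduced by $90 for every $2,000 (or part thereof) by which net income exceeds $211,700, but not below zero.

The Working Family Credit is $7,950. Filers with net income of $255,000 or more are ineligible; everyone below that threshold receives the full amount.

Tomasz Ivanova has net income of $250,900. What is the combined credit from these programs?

Health Coverage Credit: $250,900 is at or below the $250,900 threshold, so the full $9,025 applies.
Renter's Relief Credit: income exceeds $211,700 by $39,200, which is 20 full-or-partial $2,000 increments; reduction = 20 × $90 = $1,800, leaving $1,845.
Working Family Credit: $250,900 is below the $255,000 cutoff, so the full $7,950 applies.
Total: $9,025 + $1,845 + $7,950 = $18,820.

$18,820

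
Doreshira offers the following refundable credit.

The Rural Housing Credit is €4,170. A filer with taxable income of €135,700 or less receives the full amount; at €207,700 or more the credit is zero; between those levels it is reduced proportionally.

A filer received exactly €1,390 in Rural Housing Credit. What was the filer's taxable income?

€183,700

€1,390 is 1,390/4,170 of the full €4,170, so 2,780/4,170 of the €72,000 range has been used: income = €135,700 + €72,000 × 2,780/4,170 = €183,700.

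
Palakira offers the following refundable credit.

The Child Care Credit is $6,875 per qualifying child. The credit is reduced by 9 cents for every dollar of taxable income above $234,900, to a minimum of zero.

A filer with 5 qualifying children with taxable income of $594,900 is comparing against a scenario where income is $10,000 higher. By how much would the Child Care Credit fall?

$900

At $594,900 — base = 5 × $6,875 = $34,375. 9% of the $360,000 excess over $234,900 is $32,400; credit = $34,375 − $32,400 = $1,975.
At $604,900 — base = 5 × $6,875 = $34,375. 9% of the $370,000 excess over $234,900 is $33,300; credit = $34,375 − $33,300 = $1,075.
Lost: $1,975 − $1,075 = $900.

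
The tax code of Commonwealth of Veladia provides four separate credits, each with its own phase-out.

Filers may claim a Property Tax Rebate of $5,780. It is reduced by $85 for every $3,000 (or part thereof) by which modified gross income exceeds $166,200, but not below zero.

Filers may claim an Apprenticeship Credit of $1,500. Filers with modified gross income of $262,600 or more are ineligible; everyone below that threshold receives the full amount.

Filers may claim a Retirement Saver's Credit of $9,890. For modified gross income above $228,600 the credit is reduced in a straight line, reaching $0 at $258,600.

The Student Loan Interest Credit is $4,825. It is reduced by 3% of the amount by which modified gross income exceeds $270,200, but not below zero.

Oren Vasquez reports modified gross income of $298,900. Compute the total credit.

$5,919

Property Tax Rebate: income exceeds $166,200 by $132,700, which is 45 full-or-partial $3,000 increments; reduction = 45 × $85 = $3,825, leaving $1,955.
Apprenticeship Credit: $298,900 meets or exceeds the $262,600 cutoff, so the credit is $0.
Retirement Saver's Credit: $298,900 is at or above $258,600, so the credit is $0.
Student Loan Interest Credit: 3% of the $28,700 excess over $270,200 is $861; credit = $4,825 − $861 = $3,964.
Total: $1,955 + $0 + $0 + $3,964 = $5,919.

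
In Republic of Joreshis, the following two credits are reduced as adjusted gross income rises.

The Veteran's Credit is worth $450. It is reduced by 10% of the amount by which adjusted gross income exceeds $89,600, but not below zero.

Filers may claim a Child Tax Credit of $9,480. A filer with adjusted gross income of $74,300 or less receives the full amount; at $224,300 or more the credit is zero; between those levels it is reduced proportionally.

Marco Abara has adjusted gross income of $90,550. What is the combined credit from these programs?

$8,808

Veteran's Credit: 10% of the $950 excess over $89,600 is $95; credit = $450 − $95 = $355.
Child Tax Credit: $90,550 is $16,250 into a $150,000 phase-out range, leaving 133,750/150,000 of the credit: $9,480 × 133,750/150,000 = $8,453.
Total: $355 + $8,453 = $8,808.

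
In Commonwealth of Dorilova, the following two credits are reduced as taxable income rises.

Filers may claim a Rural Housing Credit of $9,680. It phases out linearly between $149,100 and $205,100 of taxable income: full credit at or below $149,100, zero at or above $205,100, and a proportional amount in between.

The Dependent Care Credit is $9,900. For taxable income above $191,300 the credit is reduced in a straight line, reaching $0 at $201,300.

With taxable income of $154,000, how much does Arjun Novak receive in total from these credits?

$18,733

Rural Housing Credit: $154,000 is $4,900 into a $56,000 phase-out range, leaving 51,100/56,000 of the credit: $9,680 × 51,100/56,000 = $8,833.
Dependent Care Credit: $154,000 is at or below the $191,300 threshold, so the full $9,900 applies.
Total: $8,833 + $9,900 = $18,733.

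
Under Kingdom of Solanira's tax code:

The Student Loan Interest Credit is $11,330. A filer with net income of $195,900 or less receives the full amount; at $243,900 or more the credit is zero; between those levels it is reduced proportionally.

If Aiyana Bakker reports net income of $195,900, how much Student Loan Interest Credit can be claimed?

$11,330

Student Loan Interest Credit: $195,900 is at or below the $195,900 threshold, so the full $11,330 applies.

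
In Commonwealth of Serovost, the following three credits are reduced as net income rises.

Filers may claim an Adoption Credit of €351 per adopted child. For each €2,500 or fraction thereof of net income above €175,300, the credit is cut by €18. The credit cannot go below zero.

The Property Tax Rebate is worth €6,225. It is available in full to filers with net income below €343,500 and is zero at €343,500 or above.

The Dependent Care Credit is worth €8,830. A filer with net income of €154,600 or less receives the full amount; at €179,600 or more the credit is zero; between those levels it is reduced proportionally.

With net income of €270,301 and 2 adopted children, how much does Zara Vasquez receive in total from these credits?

€6,225

Adoption Credit: base = 2 × €351 = €702. income exceeds €175,300 by €95,001 → 39 increments × €18 = €702 ≥ base, so the credit is €0.
Property Tax Rebate: €270,301 is below the €343,500 cutoff, so the full €6,225 applies.
Dependent Care Credit: €270,301 is at or above €179,600, so the credit is €0.
Total: €0 + €6,225 + €0 = €6,225.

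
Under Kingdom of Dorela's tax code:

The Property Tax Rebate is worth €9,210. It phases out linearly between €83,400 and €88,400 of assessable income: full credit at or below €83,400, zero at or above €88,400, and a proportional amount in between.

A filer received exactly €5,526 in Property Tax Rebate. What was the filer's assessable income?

€85,400

€5,526 is 5,526/9,210 of the full €9,210, so 3,684/9,210 of the €5,000 range has been used: income = €83,400 + €5,000 × 3,684/9,210 = €85,400.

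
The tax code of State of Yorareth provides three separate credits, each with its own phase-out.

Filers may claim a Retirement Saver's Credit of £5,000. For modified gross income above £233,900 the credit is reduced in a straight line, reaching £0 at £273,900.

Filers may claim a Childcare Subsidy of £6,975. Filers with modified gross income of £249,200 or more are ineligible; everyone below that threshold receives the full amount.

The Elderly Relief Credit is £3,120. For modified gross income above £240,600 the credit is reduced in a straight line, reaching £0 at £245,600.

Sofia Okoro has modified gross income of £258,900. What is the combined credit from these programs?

£1,875

Retirement Saver's Credit: £258,900 is £25,000 into a £40,000 phase-out range, leaving 15,000/40,000 of the credit: £5,000 × 15,000/40,000 = £1,875.
Childcare Subsidy: £258,900 meets or exceeds the £249,200 cutoff, so the credit is £0.
Elderly Relief Credit: £258,900 is at or above £245,600, so the credit is £0.
Total: £1,875 + £0 + £0 = £1,875.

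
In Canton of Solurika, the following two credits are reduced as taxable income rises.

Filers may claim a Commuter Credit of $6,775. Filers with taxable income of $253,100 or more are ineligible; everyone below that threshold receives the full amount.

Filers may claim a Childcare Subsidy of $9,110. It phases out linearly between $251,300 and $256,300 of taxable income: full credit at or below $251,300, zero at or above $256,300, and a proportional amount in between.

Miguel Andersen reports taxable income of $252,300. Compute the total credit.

Commuter Credit: $252,300 is below the $253,100 cutoff, so the full $6,775 applies.
Childcare Subsidy: $252,300 is $1,000 into a $5,000 phase-out range, leaving 4,000/5,000 of the credit: $9,110 × 4,000/5,000 = $7,288.
Total: $6,775 + $7,288 = $14,063.

$14,063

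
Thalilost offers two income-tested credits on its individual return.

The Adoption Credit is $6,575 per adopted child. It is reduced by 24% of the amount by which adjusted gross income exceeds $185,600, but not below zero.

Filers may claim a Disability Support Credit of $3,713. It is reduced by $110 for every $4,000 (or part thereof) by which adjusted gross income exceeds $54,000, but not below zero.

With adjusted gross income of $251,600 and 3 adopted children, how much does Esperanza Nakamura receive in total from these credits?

Adoption Credit: base = 3 × $6,575 = $19,725. 24% of the $66,000 excess over $185,600 is $15,840; credit = $19,725 − $15,840 = $3,885.
Disability Support Credit: income exceeds $54,000 by $197,600 → 50 increments × $110 = $5,500 ≥ base, so the credit is $0.
Total: $3,885 + $0 = $3,885.

$3,885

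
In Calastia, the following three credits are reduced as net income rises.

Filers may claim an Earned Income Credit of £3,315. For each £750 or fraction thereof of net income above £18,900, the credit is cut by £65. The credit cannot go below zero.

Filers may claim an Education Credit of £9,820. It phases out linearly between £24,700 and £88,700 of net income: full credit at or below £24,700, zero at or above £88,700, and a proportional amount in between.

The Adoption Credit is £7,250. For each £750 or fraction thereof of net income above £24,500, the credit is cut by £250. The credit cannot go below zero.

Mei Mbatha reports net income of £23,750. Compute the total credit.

Earned Income Credit: income exceeds £18,900 by £4,850, which is 7 full-or-partial £750 increments; reduction = 7 × £65 = £455, leaving £2,860.
Education Credit: £23,750 is at or below the £24,700 threshold, so the full £9,820 applies.
Adoption Credit: £23,750 is at or below the £24,500 threshold, so the full £7,250 applies.
Total: £2,860 + £9,820 + £7,250 = £19,930.

£19,930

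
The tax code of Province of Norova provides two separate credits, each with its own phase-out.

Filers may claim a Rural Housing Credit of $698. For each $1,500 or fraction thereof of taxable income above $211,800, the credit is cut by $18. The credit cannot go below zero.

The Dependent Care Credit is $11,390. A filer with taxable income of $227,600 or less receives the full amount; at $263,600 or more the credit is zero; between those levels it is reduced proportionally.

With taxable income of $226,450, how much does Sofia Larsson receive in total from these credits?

$11,908

Rural Housing Credit: income exceeds $211,800 by $14,650, which is 10 full-or-partial $1,500 increments; reduction = 10 × $18 = $180, leaving $518.
Dependent Care Credit: $226,450 is at or below the $227,600 threshold, so the full $11,390 applies.
Total: $518 + $11,390 = $11,908.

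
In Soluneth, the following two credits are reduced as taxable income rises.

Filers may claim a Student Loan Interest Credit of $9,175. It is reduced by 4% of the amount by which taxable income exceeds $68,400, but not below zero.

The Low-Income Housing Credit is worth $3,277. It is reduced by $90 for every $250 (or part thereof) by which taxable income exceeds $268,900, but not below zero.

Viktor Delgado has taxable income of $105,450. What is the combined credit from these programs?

Student Loan Interest Credit: 4% of the $37,050 excess over $68,400 is $1,482; credit = $9,175 − $1,482 = $7,693.
Low-Income Housing Credit: $105,450 is at or below the $268,900 threshold, so the full $3,277 applies.
Total: $7,693 + $3,277 = $10,970.

$10,970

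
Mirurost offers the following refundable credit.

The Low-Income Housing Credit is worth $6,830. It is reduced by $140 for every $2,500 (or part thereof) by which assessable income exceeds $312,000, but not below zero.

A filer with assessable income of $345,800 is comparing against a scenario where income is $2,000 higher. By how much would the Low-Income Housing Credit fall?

$140

At $345,800 — income exceeds $312,000 by $33,800, which is 14 full-or-partial $2,500 increments; reduction = 14 × $140 = $1,960, leaving $4,870.
At $347,800 — income exceeds $312,000 by $35,800, which is 15 full-or-partial $2,500 increments; reduction = 15 × $140 = $2,100, leaving $4,730.
Lost: $4,870 − $4,730 = $140.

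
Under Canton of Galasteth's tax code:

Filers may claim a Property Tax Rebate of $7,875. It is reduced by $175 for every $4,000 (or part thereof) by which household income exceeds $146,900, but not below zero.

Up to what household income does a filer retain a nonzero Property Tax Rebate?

After 44 increments the reduction is 44 × $175 = $7,700, leaving $175; one more increment wipes it out. Increment 44 ends at excess 44 × $4,000 = $176,000, so the highest qualifying income is $146,900 + $176,000 = $322,900.

$322,900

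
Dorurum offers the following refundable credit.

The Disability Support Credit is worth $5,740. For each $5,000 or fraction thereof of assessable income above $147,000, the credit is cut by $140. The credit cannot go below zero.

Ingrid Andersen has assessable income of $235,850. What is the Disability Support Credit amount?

Disability Support Credit: income exceeds $147,000 by $88,850, which is 18 full-or-partial $5,000 increments; reduction = 18 × $140 = $2,520, leaving $3,220.

$3,220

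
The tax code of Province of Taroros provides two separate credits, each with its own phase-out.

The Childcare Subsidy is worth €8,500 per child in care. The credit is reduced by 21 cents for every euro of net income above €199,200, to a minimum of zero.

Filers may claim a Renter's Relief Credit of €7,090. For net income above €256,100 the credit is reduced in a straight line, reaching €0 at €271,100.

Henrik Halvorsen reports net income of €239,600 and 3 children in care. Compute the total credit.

€24,106

Childcare Subsidy: base = 3 × €8,500 = €25,500. 21% of the €40,400 excess over €199,200 is €8,484; credit = €25,500 − €8,484 = €17,016.
Renter's Relief Credit: €239,600 is at or below the €256,100 threshold, so the full €7,090 applies.
Total: €17,016 + €7,090 = €24,106.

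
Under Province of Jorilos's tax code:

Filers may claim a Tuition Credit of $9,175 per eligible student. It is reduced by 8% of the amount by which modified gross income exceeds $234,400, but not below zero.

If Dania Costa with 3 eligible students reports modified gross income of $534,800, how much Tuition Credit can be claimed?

Tuition Credit: base = 3 × $9,175 = $27,525. 8% of the $300,400 excess over $234,400 is $24,032; credit = $27,525 − $24,032 = $3,493.

$3,493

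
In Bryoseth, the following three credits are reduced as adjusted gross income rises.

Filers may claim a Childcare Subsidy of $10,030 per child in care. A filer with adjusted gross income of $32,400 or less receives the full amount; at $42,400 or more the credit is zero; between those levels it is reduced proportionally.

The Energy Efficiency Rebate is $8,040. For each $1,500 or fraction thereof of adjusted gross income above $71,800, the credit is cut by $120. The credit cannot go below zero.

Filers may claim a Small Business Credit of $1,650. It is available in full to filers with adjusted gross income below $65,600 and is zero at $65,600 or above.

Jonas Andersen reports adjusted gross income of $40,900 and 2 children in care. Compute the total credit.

$12,699

Childcare Subsidy: base = 2 × $10,030 = $20,060. $40,900 is $8,500 into a $10,000 phase-out range, leaving 1,500/10,000 of the credit: $20,060 × 1,500/10,000 = $3,009.
Energy Efficiency Rebate: $40,900 is at or below the $71,800 threshold, so the full $8,040 applies.
Small Business Credit: $40,900 is below the $65,600 cutoff, so the full $1,650 applies.
Total: $3,009 + $8,040 + $1,650 = $12,699.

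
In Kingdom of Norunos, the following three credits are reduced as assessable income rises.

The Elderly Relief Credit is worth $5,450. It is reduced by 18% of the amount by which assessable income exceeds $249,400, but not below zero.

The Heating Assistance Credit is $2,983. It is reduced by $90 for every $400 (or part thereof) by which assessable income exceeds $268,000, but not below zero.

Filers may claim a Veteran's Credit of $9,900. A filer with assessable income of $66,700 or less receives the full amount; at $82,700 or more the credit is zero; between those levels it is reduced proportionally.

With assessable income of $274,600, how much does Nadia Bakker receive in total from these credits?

$2,367

Elderly Relief Credit: 18% of the $25,200 excess over $249,400 is $4,536; credit = $5,450 − $4,536 = $914.
Heating Assistance Credit: income exceeds $268,000 by $6,600, which is 17 full-or-partial $400 increments; reduction = 17 × $90 = $1,530, leaving $1,453.
Veteran's Credit: $274,600 is at or above $82,700, so the credit is $0.
Total: $914 + $1,453 + $0 = $2,367.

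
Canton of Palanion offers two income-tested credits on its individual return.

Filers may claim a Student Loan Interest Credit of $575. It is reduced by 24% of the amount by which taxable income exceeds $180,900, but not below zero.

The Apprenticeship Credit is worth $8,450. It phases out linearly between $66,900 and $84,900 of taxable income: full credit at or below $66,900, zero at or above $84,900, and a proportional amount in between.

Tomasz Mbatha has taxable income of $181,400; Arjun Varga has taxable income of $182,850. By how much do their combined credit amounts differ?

Tomasz ($181,400): Student Loan Interest Credit: 24% of the $500 excess over $180,900 is $120; credit = $575 − $120 = $455. Apprenticeship Credit: $181,400 is at or above $84,900, so the credit is $0. total $455 + $0 = $455
Arjun ($182,850): Student Loan Interest Credit: 24% of the $1,950 excess over $180,900 is $468; credit = $575 − $468 = $107. Apprenticeship Credit: $182,850 is at or above $84,900, so the credit is $0. total $107 + $0 = $107
Difference: |$455 − $107| = $348.

$348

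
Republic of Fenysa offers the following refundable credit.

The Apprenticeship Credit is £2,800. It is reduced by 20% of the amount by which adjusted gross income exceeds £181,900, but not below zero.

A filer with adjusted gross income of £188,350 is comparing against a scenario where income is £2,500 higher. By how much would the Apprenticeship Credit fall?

£500

At £188,350 — 20% of the £6,450 excess over £181,900 is £1,290; credit = £2,800 − £1,290 = £1,510.
At £190,850 — 20% of the £8,950 excess over £181,900 is £1,790; credit = £2,800 − £1,790 = £1,010.
Lost: £1,510 − £1,010 = £500.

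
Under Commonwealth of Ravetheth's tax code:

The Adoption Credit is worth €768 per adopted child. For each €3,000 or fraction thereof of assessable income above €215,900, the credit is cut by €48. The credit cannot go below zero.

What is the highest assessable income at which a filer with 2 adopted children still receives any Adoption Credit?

€308,900

Full credit = 2 × €768 = €1,536.
After 31 increments the reduction is 31 × €48 = €1,488, leaving €48; one more increment wipes it out. Increment 31 ends at excess 31 × €3,000 = €93,000, so the highest qualifying income is €215,900 + €93,000 = €308,900.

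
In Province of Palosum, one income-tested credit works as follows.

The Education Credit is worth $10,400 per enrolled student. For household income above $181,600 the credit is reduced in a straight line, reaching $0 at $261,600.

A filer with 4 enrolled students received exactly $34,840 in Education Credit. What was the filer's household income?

$194,600

Full credit = 4 × $10,400 = $41,600.
$34,840 is 34,840/41,600 of the full $41,600, so 6,760/41,600 of the $80,000 range has been used: income = $181,600 + $80,000 × 6,760/41,600 = $194,600.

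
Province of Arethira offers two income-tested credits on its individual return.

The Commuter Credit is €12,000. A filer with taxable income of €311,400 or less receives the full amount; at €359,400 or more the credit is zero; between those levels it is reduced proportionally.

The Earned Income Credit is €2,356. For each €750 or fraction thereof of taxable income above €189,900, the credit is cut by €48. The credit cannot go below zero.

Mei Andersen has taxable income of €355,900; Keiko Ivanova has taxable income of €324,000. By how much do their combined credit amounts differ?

Mei (€355,900): Commuter Credit: €355,900 is €44,500 into a €48,000 phase-out range, leaving 3,500/48,000 of the credit: €12,000 × 3,500/48,000 = €875. Earned Income Credit: income exceeds €189,900 by €166,000 → 222 increments × €48 = €10,656 ≥ base, so the credit is €0. total €875 + €0 = €875
Keiko (€324,000): Commuter Credit: €324,000 is €12,600 into a €48,000 phase-out range, leaving 35,400/48,000 of the credit: €12,000 × 35,400/48,000 = €8,850. Earned Income Credit: income exceeds €189,900 by €134,100 → 179 increments × €48 = €8,592 ≥ base, so the credit is €0. total €8,850 + €0 = €8,850
Difference: |€875 − €8,850| = €7,975.

€7,975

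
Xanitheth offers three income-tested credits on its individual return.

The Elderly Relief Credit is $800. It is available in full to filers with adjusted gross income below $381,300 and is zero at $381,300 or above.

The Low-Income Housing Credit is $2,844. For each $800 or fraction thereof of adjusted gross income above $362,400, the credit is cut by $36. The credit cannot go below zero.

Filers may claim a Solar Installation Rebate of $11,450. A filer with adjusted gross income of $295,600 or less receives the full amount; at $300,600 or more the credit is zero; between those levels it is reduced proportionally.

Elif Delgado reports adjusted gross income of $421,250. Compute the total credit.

$180

Elderly Relief Credit: $421,250 meets or exceeds the $381,300 cutoff, so the credit is $0.
Low-Income Housing Credit: income exceeds $362,400 by $58,850, which is 74 full-or-partial $800 increments; reduction = 74 × $36 = $2,664, leaving $180.
Solar Installation Rebate: $421,250 is at or above $300,600, so the credit is $0.
Total: $0 + $180 + $0 = $180.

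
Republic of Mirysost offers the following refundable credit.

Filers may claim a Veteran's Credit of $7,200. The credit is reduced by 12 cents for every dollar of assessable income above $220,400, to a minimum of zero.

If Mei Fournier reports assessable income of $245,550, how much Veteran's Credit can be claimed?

$4,182

Veteran's Credit: 12% of the $25,150 excess over $220,400 is $3,018; credit = $7,200 − $3,018 = $4,182.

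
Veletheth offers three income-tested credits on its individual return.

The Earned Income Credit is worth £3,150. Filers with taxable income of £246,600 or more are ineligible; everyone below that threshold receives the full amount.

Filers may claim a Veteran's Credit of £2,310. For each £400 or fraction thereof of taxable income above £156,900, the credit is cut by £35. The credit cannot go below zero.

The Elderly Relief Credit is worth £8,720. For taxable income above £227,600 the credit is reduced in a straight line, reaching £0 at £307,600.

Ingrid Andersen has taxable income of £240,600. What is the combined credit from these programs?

Earned Income Credit: £240,600 is below the £246,600 cutoff, so the full £3,150 applies.
Veteran's Credit: income exceeds £156,900 by £83,700 → 210 increments × £35 = £7,350 ≥ base, so the credit is £0.
Elderly Relief Credit: £240,600 is £13,000 into a £80,000 phase-out range, leaving 67,000/80,000 of the credit: £8,720 × 67,000/80,000 = £7,303.
Total: £3,150 + £0 + £7,303 = £10,453.

£10,453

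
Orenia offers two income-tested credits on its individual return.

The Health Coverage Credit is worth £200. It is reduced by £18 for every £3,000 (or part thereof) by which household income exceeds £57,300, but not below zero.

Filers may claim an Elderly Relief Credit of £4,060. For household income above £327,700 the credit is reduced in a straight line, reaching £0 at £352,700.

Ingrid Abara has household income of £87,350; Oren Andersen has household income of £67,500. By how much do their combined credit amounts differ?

Ingrid (£87,350): Health Coverage Credit: income exceeds £57,300 by £30,050, which is 11 full-or-partial £3,000 increments; reduction = 11 × £18 = £198, leaving £2. Elderly Relief Credit: £87,350 is at or below the £327,700 threshold, so the full £4,060 applies. total £2 + £4,060 = £4,062
Oren (£67,500): Health Coverage Credit: income exceeds £57,300 by £10,200, which is 4 full-or-partial £3,000 increments; reduction = 4 × £18 = £72, leaving £128. Elderly Relief Credit: £67,500 is at or below the £327,700 threshold, so the full £4,060 applies. total £128 + £4,060 = £4,188
Difference: |£4,062 − £4,188| = £126.

£126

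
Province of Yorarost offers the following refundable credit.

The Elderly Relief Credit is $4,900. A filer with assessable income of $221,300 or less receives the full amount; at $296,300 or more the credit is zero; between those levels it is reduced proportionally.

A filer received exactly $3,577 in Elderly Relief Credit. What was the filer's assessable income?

$3,577 is 3,577/4,900 of the full $4,900, so 1,323/4,900 of the $75,000 range has been used: income = $221,300 + $75,000 × 1,323/4,900 = $241,550.

$241,550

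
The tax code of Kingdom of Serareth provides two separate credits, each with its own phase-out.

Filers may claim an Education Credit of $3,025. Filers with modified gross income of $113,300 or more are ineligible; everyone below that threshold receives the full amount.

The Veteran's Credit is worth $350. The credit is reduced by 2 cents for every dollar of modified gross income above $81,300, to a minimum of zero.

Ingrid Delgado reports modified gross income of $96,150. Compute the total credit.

$3,078

Education Credit: $96,150 is below the $113,300 cutoff, so the full $3,025 applies.
Veteran's Credit: 2% of the $14,850 excess over $81,300 is $297; credit = $350 − $297 = $53.
Total: $3,025 + $53 = $3,078.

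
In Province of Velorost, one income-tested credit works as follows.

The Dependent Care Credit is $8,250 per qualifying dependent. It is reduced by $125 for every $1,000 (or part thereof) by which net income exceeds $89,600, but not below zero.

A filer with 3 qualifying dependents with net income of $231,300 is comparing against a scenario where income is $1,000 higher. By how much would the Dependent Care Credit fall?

At $231,300 — base = 3 × $8,250 = $24,750. income exceeds $89,600 by $141,700, which is 142 full-or-partial $1,000 increments; reduction = 142 × $125 = $17,750, leaving $7,000.
At $232,300 — base = 3 × $8,250 = $24,750. income exceeds $89,600 by $142,700, which is 143 full-or-partial $1,000 increments; reduction = 143 × $125 = $17,875, leaving $6,875.
Lost: $7,000 − $6,875 = $125.

$125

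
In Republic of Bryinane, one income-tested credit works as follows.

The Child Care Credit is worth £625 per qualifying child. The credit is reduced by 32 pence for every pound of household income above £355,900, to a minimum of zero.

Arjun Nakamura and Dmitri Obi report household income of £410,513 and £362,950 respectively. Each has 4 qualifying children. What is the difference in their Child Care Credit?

£244

Arjun (£410,513): Child Care Credit: base = 4 × £625 = £2,500. 32% of the £54,613 excess over £355,900 is £17,476.16 ≥ base, so the credit is £0.
Dmitri (£362,950): Child Care Credit: base = 4 × £625 = £2,500. 32% of the £7,050 excess over £355,900 is £2,256; credit = £2,500 − £2,256 = £244.
Difference: |£0 − £244| = £244.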